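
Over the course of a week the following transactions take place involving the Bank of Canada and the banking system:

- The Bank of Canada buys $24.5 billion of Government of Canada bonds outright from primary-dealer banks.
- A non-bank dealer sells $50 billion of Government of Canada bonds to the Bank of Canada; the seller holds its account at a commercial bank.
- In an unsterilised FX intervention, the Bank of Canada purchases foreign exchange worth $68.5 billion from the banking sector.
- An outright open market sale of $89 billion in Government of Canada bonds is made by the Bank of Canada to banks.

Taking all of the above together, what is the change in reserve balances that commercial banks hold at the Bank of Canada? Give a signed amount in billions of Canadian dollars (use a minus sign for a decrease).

Bank of Canada balance sheet:
  Assets:      Securities −$14.5B, Foreign assets +$68.5B
  Liabilities: Bank reserves +$54B
So the change in reserve balances that commercial banks hold at the Bank of Canada is +$54 billion.

+$54 billion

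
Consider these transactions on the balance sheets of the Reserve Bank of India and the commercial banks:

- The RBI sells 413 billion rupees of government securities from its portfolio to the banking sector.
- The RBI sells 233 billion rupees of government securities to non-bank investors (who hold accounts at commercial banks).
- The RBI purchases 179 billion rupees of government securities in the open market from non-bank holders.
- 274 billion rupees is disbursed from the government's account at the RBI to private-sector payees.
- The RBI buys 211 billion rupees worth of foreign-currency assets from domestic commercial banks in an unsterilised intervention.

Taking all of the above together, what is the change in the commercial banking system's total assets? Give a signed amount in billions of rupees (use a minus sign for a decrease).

+220 billion

OMO sale (to banks) 413 billion rupees: just an asset swap on bank balance sheets → 0.
Asset sale (to non-banks) 233 billion rupees: bank balance sheets shrink → −233B.
Asset purchase (from non-banks) 179 billion rupees: bank balance sheets expand → +179B.
Government spending 274 billion rupees: bank balance sheets expand → +274B.
FX purchase 211 billion rupees: just an asset swap on bank balance sheets → 0.
Net: 0 − 233 + 179 + 274 + 0 = +220 billion.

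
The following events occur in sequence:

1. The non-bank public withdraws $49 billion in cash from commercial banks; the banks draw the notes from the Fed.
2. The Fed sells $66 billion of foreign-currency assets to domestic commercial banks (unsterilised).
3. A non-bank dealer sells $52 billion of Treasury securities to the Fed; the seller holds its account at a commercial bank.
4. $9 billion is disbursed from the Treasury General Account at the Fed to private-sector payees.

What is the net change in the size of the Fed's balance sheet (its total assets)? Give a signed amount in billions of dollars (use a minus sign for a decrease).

-$14 billion

Currency withdrawal $49 billion: only the composition of liabilities changes → 0.
FX sale $66 billion: a Fed asset is shed → −$66B.
Asset purchase (from non-banks) $52 billion: a Fed asset is acquired → +$52B.
Government spending $9 billion: only the composition of liabilities changes → 0.
Net: 0 − 66 + 52 + 0 = -$14 billion.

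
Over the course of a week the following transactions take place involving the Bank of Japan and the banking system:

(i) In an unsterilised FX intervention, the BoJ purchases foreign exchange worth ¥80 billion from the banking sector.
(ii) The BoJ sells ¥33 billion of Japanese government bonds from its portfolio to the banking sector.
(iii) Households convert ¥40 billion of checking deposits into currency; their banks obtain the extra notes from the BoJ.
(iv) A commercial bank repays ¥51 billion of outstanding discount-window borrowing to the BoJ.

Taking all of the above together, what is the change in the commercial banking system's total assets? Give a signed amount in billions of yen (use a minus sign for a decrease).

-¥91 billion

FX purchase ¥80 billion: just an asset swap on bank balance sheets → 0.
OMO sale (to banks) ¥33 billion: just an asset swap on bank balance sheets → 0.
Currency withdrawal ¥40 billion: bank balance sheets shrink → −¥40B.
Discount-window repayment ¥51 billion: bank balance sheets shrink → −¥51B.
Net: 0 + 0 − 40 − 51 = -¥91 billion.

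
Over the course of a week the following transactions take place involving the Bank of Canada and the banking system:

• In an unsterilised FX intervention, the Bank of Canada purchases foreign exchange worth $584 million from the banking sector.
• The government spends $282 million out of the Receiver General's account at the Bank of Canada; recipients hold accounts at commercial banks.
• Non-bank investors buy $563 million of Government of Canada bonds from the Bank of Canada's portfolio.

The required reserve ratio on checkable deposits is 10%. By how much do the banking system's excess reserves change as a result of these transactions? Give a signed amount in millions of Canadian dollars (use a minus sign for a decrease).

+$331.1 million

FX purchase $584 million: reserves +$584M, deposits 0.
Government spending $282 million: reserves +$282M, deposits +$282M.
Asset sale (to non-banks) $563 million: reserves −$563M, deposits −$563M.
Totals: Δreserves = +$303M, Δdeposits = −$281M.
Δrequired reserves = 10% × −$281M = −$28.1M.
Δexcess reserves = Δreserves − Δrequired = +$303M − (−$28.1M) = +$331.1 million.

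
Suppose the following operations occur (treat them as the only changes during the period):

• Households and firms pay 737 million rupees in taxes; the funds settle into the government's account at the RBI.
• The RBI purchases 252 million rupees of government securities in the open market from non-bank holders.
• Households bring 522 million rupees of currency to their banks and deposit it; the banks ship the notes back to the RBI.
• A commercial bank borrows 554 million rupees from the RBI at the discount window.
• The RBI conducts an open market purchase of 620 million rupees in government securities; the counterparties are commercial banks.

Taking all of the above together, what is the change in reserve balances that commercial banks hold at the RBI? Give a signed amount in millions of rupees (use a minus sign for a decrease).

+1211 million

Government account inflow 737 million rupees: funds move from bank reserves into the government account → −737M.
Asset purchase (from non-banks) 252 million rupees: the RBI pays by crediting reserve accounts → +252M.
Currency deposit 522 million rupees: returned notes are swapped for reserve credit → +522M.
Discount-window loan 554 million rupees: the loan is credited to the bank's reserve account → +554M.
OMO purchase (from banks) 620 million rupees: the RBI pays by crediting reserve accounts → +620M.
Net: −737 + 252 + 522 + 554 + 620 = +1211 million.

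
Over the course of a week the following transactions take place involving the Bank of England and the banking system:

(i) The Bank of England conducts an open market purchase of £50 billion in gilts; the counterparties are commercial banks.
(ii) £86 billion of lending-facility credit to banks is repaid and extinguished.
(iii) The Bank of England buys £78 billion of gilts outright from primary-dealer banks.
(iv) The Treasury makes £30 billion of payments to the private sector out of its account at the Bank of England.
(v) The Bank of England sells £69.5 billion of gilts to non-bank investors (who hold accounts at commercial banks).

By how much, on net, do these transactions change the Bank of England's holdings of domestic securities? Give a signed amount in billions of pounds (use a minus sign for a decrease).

+£58.5 billion

OMO purchase (from banks) £50 billion: securities added to the Bank of England's portfolio → +£50B.
Discount-window repayment £86 billion: the Bank of England's securities portfolio is untouched → 0.
OMO purchase (from banks) £78 billion: securities added to the Bank of England's portfolio → +£78B.
Government spending £30 billion: the Bank of England's securities portfolio is untouched → 0.
Asset sale (to non-banks) £69.5 billion: securities removed from the Bank of England's portfolio → −£69.5B.
Net: 50 + 0 + 78 + 0 − 69.5 = +£58.5 billion.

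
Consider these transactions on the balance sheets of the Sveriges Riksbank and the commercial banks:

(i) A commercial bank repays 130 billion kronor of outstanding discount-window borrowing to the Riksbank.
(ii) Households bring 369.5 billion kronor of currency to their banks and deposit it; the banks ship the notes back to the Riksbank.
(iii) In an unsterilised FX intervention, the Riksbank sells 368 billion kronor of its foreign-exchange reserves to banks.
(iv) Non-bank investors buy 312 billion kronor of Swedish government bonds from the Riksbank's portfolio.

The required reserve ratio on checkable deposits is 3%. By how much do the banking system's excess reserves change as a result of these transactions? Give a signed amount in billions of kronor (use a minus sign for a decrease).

Discount-window repayment 130 billion kronor: reserves −130B, deposits 0.
Currency deposit 369.5 billion kronor: reserves +369.5B, deposits +369.5B.
FX sale 368 billion kronor: reserves −368B, deposits 0.
Asset sale (to non-banks) 312 billion kronor: reserves −312B, deposits −312B.
Totals: Δreserves = −440.5B, Δdeposits = +57.5B.
Δrequired reserves = 3% × +57.5B = +1.725B.
Δexcess reserves = Δreserves − Δrequired = −440.5B − (+1.725B) = -442.225 billion.

-442.225 billion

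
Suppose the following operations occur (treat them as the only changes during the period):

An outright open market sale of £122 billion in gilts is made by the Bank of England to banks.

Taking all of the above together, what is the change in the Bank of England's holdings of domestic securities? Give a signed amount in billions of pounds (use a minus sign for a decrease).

-£122 billion

OMO sale (to banks) £122 billion: securities removed from the Bank of England's portfolio → −£122B.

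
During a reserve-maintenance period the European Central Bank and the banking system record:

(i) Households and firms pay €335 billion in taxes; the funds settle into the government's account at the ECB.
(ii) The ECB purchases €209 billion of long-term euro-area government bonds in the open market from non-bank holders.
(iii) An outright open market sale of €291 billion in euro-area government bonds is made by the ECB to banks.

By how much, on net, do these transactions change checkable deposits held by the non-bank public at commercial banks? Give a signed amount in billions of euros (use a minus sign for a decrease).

-€126 billion

Government account inflow €335 billion: non-bank counterparties' bank balances fall → −€335B.
Asset purchase (from non-banks) €209 billion: non-bank counterparties' bank balances rise → +€209B.
OMO sale (to banks) €291 billion: the counterparty is a bank, so public deposits are unchanged → 0.
Net: −335 + 209 + 0 = -€126 billion.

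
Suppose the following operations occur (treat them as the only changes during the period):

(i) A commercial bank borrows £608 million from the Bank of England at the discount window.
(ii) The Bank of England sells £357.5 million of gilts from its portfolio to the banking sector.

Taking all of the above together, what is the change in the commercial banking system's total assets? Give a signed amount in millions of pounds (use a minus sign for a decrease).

Bank of England balance sheet:
  Assets:      Securities −£357.5M, Loans to banks +£608M
  Liabilities: Bank reserves +£250.5M
Commercial banking system:
  Assets:      Reserves at CB +£250.5M, Securities +£357.5M
  Liabilities: Borrowings from CB +£608M
Change in total bank assets = +£608 million.

+£608 million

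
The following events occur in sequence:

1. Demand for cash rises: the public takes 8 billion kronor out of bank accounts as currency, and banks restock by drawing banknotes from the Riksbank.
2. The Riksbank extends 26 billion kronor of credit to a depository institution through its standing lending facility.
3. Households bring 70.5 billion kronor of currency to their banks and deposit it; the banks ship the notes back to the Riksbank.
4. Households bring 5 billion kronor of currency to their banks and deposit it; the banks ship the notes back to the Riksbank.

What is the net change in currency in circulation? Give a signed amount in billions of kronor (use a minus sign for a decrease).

-67.5 billion

Currency withdrawal 8 billion kronor: notes leave the central bank → +8B.
Discount-window loan 26 billion kronor: no currency enters or leaves circulation → 0.
Currency deposit 70.5 billion kronor: notes return to the central bank → −70.5B.
Currency deposit 5 billion kronor: notes return to the central bank → −5B.
Net: 8 + 0 − 70.5 − 5 = -67.5 billion.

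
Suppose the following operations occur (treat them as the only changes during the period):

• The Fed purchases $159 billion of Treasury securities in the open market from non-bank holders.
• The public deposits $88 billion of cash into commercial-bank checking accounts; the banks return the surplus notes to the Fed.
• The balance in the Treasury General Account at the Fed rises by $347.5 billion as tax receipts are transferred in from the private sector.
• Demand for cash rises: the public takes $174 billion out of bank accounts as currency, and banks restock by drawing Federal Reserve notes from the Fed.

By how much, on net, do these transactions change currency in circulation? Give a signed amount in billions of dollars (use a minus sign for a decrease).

Fed balance sheet:
  Assets:      Securities +$159B
  Liabilities: Bank reserves −$274.5B, Currency in circulation +$86B, Government deposits +$347.5B
So the change in currency in circulation is +$86 billion.

+$86 billion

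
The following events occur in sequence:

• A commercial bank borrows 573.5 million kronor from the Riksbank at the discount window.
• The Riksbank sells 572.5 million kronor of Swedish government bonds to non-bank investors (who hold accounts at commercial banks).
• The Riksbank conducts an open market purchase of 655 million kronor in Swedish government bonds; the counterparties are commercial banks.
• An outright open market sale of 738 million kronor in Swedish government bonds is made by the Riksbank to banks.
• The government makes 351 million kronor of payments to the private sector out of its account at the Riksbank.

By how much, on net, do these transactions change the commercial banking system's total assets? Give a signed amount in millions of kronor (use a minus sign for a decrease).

Riksbank balance sheet:
  Assets:      Securities −655.5M, Loans to banks +573.5M
  Liabilities: Bank reserves +269M, Government deposits −351M
Commercial banking system:
  Assets:      Reserves at CB +269M, Securities +83M
  Liabilities: Checkable deposits −221.5M, Borrowings from CB +573.5M
Change in total bank assets = +352 million.

+352 million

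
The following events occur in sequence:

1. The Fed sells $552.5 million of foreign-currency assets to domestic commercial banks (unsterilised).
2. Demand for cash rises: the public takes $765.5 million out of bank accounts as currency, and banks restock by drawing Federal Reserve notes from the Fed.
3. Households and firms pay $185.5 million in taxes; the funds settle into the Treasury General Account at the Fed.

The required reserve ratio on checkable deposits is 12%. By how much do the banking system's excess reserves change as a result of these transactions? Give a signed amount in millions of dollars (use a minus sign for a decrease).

FX sale $552.5 million: reserves −$552.5M, deposits 0.
Currency withdrawal $765.5 million: reserves −$765.5M, deposits −$765.5M.
Government account inflow $185.5 million: reserves −$185.5M, deposits −$185.5M.
Totals: Δreserves = −$1503.5M, Δdeposits = −$951M.
Δrequired reserves = 12% × −$951M = −$114.12M.
Δexcess reserves = Δreserves − Δrequired = −$1503.5M − (−$114.12M) = -$1389.38 million.

-$1389.38 million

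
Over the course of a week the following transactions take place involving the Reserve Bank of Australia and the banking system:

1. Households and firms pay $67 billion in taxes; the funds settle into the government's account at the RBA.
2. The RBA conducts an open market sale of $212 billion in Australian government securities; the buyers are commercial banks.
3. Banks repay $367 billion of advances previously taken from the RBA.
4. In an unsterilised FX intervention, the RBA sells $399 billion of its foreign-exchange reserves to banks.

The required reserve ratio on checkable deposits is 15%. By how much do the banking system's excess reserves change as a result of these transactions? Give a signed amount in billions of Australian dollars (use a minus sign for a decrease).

Government account inflow $67 billion: reserves −$67B, deposits −$67B.
OMO sale (to banks) $212 billion: reserves −$212B, deposits 0.
Discount-window repayment $367 billion: reserves −$367B, deposits 0.
FX sale $399 billion: reserves −$399B, deposits 0.
Totals: Δreserves = −$1045B, Δdeposits = −$67B.
Δrequired reserves = 15% × −$67B = −$10.05B.
Δexcess reserves = Δreserves − Δrequired = −$1045B − (−$10.05B) = -$1034.95 billion.

-$1034.95 billion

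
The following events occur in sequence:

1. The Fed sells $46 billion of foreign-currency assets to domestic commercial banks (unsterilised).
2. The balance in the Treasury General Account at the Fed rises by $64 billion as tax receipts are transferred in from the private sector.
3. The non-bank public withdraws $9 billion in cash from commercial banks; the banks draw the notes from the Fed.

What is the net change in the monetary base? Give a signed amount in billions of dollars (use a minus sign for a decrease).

-$110 billion

Fed balance sheet:
  Assets:      Foreign assets −$46B
  Liabilities: Bank reserves −$119B, Currency in circulation +$9B, Government deposits +$64B
Monetary base = currency + reserves: +$9B + (−$119B) = -$110 billion.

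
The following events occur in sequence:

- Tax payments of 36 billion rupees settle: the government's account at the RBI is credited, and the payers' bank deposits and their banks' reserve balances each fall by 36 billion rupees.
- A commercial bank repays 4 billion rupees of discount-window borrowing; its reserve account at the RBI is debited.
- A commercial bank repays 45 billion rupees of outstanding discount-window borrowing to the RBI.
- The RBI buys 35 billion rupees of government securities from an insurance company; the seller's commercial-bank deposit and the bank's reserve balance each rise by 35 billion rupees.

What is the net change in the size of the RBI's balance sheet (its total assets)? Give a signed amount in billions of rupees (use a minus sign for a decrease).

Government account inflow 36 billion rupees: only the composition of liabilities changes → 0.
Discount-window repayment 4 billion rupees: an RBI asset is shed → −4B.
Discount-window repayment 45 billion rupees: an RBI asset is shed → −45B.
Asset purchase (from non-banks) 35 billion rupees: an RBI asset is acquired → +35B.
Net: 0 − 4 − 45 + 35 = -14 billion.

-14 billion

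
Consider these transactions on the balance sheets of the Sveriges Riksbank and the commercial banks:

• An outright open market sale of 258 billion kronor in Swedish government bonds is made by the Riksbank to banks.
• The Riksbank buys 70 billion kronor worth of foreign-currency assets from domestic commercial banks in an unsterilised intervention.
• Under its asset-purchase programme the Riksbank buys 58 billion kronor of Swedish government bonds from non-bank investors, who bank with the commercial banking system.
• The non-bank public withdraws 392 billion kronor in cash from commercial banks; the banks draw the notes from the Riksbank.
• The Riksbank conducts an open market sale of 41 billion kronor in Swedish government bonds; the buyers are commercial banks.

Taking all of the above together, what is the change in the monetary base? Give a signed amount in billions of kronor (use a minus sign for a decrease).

Riksbank balance sheet:
  Assets:      Securities −241B, Foreign assets +70B
  Liabilities: Bank reserves −563B, Currency in circulation +392B
Commercial banking system:
  Assets:      Reserves at CB −563B, Securities +299B, Foreign assets −70B
  Liabilities: Checkable deposits −334B
Monetary base = currency + reserves: +392B + (−563B) = -171 billion.

-171 billion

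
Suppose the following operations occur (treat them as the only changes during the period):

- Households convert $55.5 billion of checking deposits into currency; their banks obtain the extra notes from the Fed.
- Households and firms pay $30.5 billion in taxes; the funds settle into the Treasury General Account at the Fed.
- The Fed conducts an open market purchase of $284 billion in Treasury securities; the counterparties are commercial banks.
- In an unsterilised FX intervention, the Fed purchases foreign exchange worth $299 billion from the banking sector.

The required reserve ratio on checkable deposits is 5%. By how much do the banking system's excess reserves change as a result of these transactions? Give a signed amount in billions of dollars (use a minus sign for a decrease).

+$501.3 billion

Currency withdrawal $55.5 billion: reserves −$55.5B, deposits −$55.5B.
Government account inflow $30.5 billion: reserves −$30.5B, deposits −$30.5B.
OMO purchase (from banks) $284 billion: reserves +$284B, deposits 0.
FX purchase $299 billion: reserves +$299B, deposits 0.
Totals: Δreserves = +$497B, Δdeposits = −$86B.
Δrequired reserves = 5% × −$86B = −$4.3B.
Δexcess reserves = Δreserves − Δrequired = +$497B − (−$4.3B) = +$501.3 billion.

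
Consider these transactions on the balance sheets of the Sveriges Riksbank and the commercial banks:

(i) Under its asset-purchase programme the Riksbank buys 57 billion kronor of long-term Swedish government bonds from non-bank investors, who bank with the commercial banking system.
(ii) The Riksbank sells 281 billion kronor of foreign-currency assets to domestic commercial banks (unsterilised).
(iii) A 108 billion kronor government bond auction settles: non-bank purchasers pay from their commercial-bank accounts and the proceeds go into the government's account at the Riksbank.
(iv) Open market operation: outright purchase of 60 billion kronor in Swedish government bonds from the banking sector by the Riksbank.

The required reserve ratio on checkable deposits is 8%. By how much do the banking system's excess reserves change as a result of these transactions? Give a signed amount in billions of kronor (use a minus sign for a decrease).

-267.92 billion

Asset purchase (from non-banks) 57 billion kronor: reserves +57B, deposits +57B.
FX sale 281 billion kronor: reserves −281B, deposits 0.
Government account inflow 108 billion kronor: reserves −108B, deposits −108B.
OMO purchase (from banks) 60 billion kronor: reserves +60B, deposits 0.
Totals: Δreserves = −272B, Δdeposits = −51B.
Δrequired reserves = 8% × −51B = −4.08B.
Δexcess reserves = Δreserves − Δrequired = −272B − (−4.08B) = -267.92 billion.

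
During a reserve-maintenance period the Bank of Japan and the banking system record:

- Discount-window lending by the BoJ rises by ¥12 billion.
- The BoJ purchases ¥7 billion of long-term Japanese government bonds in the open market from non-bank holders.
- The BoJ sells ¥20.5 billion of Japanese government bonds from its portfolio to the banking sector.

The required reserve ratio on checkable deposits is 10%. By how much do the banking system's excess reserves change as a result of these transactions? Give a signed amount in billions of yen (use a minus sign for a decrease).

-¥2.2 billion

Discount-window loan ¥12 billion: reserves +¥12B, deposits 0.
Asset purchase (from non-banks) ¥7 billion: reserves +¥7B, deposits +¥7B.
OMO sale (to banks) ¥20.5 billion: reserves −¥20.5B, deposits 0.
Totals: Δreserves = −¥1.5B, Δdeposits = +¥7B.
Δrequired reserves = 10% × +¥7B = +¥0.7B.
Δexcess reserves = Δreserves − Δrequired = −¥1.5B − (+¥0.7B) = -¥2.2 billion.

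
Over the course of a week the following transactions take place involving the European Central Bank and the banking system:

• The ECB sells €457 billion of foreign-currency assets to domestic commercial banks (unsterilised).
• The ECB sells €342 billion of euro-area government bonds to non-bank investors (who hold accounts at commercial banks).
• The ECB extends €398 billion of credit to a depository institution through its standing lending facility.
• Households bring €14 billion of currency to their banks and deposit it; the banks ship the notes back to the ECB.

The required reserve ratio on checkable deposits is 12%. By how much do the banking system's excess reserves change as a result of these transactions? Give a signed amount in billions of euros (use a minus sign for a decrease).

FX sale €457 billion: reserves −€457B, deposits 0.
Asset sale (to non-banks) €342 billion: reserves −€342B, deposits −€342B.
Discount-window loan €398 billion: reserves +€398B, deposits 0.
Currency deposit €14 billion: reserves +€14B, deposits +€14B.
Totals: Δreserves = −€387B, Δdeposits = −€328B.
Δrequired reserves = 12% × −€328B = −€39.36B.
Δexcess reserves = Δreserves − Δrequired = −€387B − (−€39.36B) = -€347.64 billion.

-€347.64 billion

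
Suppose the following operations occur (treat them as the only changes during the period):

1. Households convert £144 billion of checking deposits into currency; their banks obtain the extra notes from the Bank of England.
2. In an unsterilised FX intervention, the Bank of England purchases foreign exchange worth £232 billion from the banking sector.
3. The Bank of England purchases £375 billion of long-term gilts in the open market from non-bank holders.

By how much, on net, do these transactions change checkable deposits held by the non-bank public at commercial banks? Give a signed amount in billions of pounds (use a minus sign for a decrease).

Currency withdrawal £144 billion: non-bank counterparties' bank balances fall → −£144B.
FX purchase £232 billion: the counterparty is a bank, so public deposits are unchanged → 0.
Asset purchase (from non-banks) £375 billion: non-bank counterparties' bank balances rise → +£375B.
Net: −144 + 0 + 375 = +£231 billion.

+£231 billion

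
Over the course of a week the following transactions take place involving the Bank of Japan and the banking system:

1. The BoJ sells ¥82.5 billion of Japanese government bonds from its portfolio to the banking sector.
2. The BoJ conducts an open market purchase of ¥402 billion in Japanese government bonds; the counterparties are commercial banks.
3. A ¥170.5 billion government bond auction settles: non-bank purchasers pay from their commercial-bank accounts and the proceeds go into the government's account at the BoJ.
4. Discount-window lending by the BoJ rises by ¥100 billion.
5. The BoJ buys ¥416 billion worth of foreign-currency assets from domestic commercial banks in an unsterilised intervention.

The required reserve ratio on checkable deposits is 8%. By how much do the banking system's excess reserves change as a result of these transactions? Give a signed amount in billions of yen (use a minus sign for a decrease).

+¥678.64 billion

OMO sale (to banks) ¥82.5 billion: reserves −¥82.5B, deposits 0.
OMO purchase (from banks) ¥402 billion: reserves +¥402B, deposits 0.
Government account inflow ¥170.5 billion: reserves −¥170.5B, deposits −¥170.5B.
Discount-window loan ¥100 billion: reserves +¥100B, deposits 0.
FX purchase ¥416 billion: reserves +¥416B, deposits 0.
Totals: Δreserves = +¥665B, Δdeposits = −¥170.5B.
Δrequired reserves = 8% × −¥170.5B = −¥13.64B.
Δexcess reserves = Δreserves − Δrequired = +¥665B − (−¥13.64B) = +¥678.64 billion.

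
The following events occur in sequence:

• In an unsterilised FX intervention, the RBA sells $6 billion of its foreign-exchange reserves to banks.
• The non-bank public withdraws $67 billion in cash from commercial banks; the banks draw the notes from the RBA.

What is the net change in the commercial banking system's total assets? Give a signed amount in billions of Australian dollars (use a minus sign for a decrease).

FX sale $6 billion: just an asset swap on bank balance sheets → 0.
Currency withdrawal $67 billion: bank balance sheets shrink → −$67B.
Net: 0 − 67 = -$67 billion.

-$67 billion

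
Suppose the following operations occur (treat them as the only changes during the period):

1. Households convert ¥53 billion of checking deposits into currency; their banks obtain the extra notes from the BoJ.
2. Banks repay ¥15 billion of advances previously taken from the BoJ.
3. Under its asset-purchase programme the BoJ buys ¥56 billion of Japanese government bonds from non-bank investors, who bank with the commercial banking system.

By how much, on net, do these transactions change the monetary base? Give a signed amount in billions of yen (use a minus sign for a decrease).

BoJ balance sheet:
  Assets:      Securities +¥56B, Loans to banks −¥15B
  Liabilities: Bank reserves −¥12B, Currency in circulation +¥53B
Commercial banking system:
  Assets:      Reserves at CB −¥12B
  Liabilities: Checkable deposits +¥3B, Borrowings from CB −¥15B
Monetary base = currency + reserves: +¥53B + (−¥12B) = +¥41 billion.

+¥41 billion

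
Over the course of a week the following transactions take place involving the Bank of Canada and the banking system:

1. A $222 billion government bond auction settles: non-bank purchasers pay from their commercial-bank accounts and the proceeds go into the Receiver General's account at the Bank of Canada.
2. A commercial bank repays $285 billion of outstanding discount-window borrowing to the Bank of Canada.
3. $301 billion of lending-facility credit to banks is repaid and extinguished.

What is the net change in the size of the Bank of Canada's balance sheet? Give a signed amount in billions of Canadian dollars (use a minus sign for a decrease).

-$586 billion

Bank of Canada balance sheet:
  Assets:      Loans to banks −$586B
  Liabilities: Bank reserves −$808B, Government deposits +$222B
Commercial banking system:
  Assets:      Reserves at CB −$808B
  Liabilities: Checkable deposits −$222B, Borrowings from CB −$586B
Change in total Bank of Canada assets = -$586 billion.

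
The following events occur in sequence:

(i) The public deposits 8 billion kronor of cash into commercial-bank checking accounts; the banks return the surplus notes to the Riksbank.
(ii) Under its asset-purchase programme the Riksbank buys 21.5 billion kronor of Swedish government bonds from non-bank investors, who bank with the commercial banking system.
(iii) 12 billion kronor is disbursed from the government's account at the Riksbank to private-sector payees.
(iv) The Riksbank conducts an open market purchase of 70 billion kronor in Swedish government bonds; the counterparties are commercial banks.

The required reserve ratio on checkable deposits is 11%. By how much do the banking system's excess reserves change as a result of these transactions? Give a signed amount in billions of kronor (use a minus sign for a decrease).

Currency deposit 8 billion kronor: reserves +8B, deposits +8B.
Asset purchase (from non-banks) 21.5 billion kronor: reserves +21.5B, deposits +21.5B.
Government spending 12 billion kronor: reserves +12B, deposits +12B.
OMO purchase (from banks) 70 billion kronor: reserves +70B, deposits 0.
Totals: Δreserves = +111.5B, Δdeposits = +41.5B.
Δrequired reserves = 11% × +41.5B = +4.565B.
Δexcess reserves = Δreserves − Δrequired = +111.5B − (+4.565B) = +106.935 billion.

+106.935 billion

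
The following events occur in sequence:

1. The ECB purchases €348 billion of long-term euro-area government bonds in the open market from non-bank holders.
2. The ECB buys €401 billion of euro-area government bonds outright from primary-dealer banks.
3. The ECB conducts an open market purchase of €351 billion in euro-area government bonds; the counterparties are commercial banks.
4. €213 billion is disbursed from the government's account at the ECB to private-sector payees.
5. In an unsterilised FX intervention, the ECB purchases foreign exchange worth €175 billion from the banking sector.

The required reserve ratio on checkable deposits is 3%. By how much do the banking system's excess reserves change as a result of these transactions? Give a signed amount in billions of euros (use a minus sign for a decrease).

Asset purchase (from non-banks) €348 billion: reserves +€348B, deposits +€348B.
OMO purchase (from banks) €401 billion: reserves +€401B, deposits 0.
OMO purchase (from banks) €351 billion: reserves +€351B, deposits 0.
Government spending €213 billion: reserves +€213B, deposits +€213B.
FX purchase €175 billion: reserves +€175B, deposits 0.
Totals: Δreserves = +€1488B, Δdeposits = +€561B.
Δrequired reserves = 3% × +€561B = +€16.83B.
Δexcess reserves = Δreserves − Δrequired = +€1488B − (+€16.83B) = +€1471.17 billion.

+€1471.17 billion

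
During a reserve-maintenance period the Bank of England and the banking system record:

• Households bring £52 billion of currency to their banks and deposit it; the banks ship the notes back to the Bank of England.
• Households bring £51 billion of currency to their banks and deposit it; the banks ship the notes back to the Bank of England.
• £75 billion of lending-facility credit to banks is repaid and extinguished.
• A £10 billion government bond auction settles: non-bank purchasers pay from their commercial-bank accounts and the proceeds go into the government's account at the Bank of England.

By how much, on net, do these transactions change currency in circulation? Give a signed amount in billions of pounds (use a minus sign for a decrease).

-£103 billion

Currency deposit £52 billion: notes return to the central bank → −£52B.
Currency deposit £51 billion: notes return to the central bank → −£51B.
Discount-window repayment £75 billion: no currency enters or leaves circulation → 0.
Government account inflow £10 billion: no currency enters or leaves circulation → 0.
Net: −52 − 51 + 0 + 0 = -£103 billion.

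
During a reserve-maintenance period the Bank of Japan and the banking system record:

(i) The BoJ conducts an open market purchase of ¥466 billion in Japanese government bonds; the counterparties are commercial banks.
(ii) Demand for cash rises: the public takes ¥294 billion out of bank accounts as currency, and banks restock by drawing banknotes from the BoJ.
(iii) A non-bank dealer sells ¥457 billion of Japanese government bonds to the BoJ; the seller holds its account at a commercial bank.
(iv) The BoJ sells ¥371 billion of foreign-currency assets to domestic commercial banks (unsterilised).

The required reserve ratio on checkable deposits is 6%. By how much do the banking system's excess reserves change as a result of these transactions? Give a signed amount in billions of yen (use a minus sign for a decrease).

OMO purchase (from banks) ¥466 billion: reserves +¥466B, deposits 0.
Currency withdrawal ¥294 billion: reserves −¥294B, deposits −¥294B.
Asset purchase (from non-banks) ¥457 billion: reserves +¥457B, deposits +¥457B.
FX sale ¥371 billion: reserves −¥371B, deposits 0.
Totals: Δreserves = +¥258B, Δdeposits = +¥163B.
Δrequired reserves = 6% × +¥163B = +¥9.78B.
Δexcess reserves = Δreserves − Δrequired = +¥258B − (+¥9.78B) = +¥248.22 billion.

+¥248.22 billion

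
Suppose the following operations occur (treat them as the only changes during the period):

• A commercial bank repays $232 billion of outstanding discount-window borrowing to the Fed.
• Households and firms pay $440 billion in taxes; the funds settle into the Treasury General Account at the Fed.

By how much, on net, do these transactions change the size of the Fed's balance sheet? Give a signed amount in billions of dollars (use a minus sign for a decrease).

-$232 billion

Discount-window repayment $232 billion: a Fed asset is shed → −$232B.
Government account inflow $440 billion: only the composition of liabilities changes → 0.
Net: −232 + 0 = -$232 billion.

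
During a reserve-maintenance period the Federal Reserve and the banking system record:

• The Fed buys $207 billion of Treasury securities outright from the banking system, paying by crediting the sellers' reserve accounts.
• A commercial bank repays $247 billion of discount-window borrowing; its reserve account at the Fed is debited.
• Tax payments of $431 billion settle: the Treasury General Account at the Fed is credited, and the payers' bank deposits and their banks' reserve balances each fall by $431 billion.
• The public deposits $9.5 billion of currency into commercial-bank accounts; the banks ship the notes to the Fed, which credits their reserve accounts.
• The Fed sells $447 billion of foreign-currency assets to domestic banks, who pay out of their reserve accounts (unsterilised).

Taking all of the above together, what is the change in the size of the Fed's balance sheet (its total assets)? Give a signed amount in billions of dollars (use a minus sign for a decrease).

-$487 billion

OMO purchase (from banks) $207 billion: a Fed asset is acquired → +$207B.
Discount-window repayment $247 billion: a Fed asset is shed → −$247B.
Government account inflow $431 billion: only the composition of liabilities changes → 0.
Currency deposit $9.5 billion: only the composition of liabilities changes → 0.
FX sale $447 billion: a Fed asset is shed → −$447B.
Net: 207 − 247 + 0 + 0 − 447 = -$487 billion.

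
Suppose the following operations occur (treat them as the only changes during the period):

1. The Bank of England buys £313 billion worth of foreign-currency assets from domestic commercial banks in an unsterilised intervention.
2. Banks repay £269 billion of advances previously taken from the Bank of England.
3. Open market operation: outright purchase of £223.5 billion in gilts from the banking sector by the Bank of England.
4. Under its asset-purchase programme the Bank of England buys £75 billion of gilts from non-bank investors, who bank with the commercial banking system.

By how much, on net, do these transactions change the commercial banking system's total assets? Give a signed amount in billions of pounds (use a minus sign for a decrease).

Bank of England balance sheet:
  Assets:      Securities +£298.5B, Loans to banks −£269B, Foreign assets +£313B
  Liabilities: Bank reserves +£342.5B
Commercial banking system:
  Assets:      Reserves at CB +£342.5B, Securities −£223.5B, Foreign assets −£313B
  Liabilities: Checkable deposits +£75B, Borrowings from CB −£269B
Change in total bank assets = -£194 billion.

-£194 billion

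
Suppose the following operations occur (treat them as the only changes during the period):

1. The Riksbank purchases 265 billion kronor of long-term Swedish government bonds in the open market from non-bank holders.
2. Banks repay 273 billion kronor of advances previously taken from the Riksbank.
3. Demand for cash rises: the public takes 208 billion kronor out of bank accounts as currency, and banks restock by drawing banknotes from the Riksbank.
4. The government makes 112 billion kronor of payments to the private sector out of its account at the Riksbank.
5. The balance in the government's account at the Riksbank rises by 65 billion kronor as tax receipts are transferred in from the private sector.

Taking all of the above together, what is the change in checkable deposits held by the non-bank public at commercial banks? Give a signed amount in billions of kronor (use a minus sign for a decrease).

Riksbank balance sheet:
  Assets:      Securities +265B, Loans to banks −273B
  Liabilities: Bank reserves −169B, Currency in circulation +208B, Government deposits −47B
Commercial banking system:
  Assets:      Reserves at CB −169B
  Liabilities: Checkable deposits +104B, Borrowings from CB −273B
So the change in checkable deposits held by the non-bank public at commercial banks is +104 billion.

+104 billion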